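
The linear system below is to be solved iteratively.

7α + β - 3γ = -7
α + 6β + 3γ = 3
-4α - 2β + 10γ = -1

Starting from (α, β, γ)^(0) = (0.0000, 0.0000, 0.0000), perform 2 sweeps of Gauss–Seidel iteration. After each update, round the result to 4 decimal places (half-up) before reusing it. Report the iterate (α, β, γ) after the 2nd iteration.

Iteration 1:
  α = (-7 - (1)·0.0000 - (-3)·0.0000) / (7) = -1.0000
  β = (3 - (1)·-1.0000 - (3)·0.0000) / (6) = 0.6667
  γ = (-1 - (-4)·-1.0000 - (-2)·0.6667) / (10) = -0.3667
Iteration 2:
  α = (-7 - (1)·0.6667 - (-3)·-0.3667) / (7) = -1.2524
  β = (3 - (1)·-1.2524 - (3)·-0.3667) / (6) = 0.8921
  γ = (-1 - (-4)·-1.2524 - (-2)·0.8921) / (10) = -0.4225

(-1.2524, 0.8921, -0.4225)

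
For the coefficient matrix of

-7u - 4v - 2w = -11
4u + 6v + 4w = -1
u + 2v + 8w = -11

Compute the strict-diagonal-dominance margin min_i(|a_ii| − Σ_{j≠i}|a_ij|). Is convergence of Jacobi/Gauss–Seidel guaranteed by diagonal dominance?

-2

row 1: |-7| − (4+2) = 1
row 2: |6| − (4+4) = -2
row 3: |8| − (1+2) = 5
minimum over rows = -2 → not strictly diagonally dominant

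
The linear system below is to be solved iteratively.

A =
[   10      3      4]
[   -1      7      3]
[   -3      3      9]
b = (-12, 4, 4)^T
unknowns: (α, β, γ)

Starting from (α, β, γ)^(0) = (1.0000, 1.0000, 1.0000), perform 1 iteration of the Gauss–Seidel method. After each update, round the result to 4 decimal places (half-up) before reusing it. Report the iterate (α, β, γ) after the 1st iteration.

(-1.9000, -0.1286, -0.1460)

Iteration 1:
  α = (-12 - (3)·1.0000 - (4)·1.0000) / (10) = -1.9000
  β = (4 - (-1)·-1.9000 - (3)·1.0000) / (7) = -0.1286
  γ = (4 - (-3)·-1.9000 - (3)·-0.1286) / (9) = -0.1460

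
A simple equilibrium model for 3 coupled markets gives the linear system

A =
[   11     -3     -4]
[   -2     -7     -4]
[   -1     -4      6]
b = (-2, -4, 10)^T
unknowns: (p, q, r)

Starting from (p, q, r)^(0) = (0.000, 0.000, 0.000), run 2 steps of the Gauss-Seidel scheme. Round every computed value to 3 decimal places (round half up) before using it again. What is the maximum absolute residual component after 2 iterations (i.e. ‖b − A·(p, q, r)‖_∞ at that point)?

7.515

Iteration 1:
  p = (-2 - (-3)·0.000 - (-4)·0.000) / (11) = -0.182
  q = (-4 - (-2)·-0.182 - (-4)·0.000) / (-7) = 0.623
  r = (10 - (-1)·-0.182 - (-4)·0.623) / (6) = 2.052
Iteration 2:
  p = (-2 - (-3)·0.623 - (-4)·2.052) / (11) = 0.734
  q = (-4 - (-2)·0.734 - (-4)·2.052) / (-7) = -0.811
  r = (10 - (-1)·0.734 - (-4)·-0.811) / (6) = 1.248
Residual b − A·x = (-7.515, -3.217, 0.002); ∞-norm = 7.515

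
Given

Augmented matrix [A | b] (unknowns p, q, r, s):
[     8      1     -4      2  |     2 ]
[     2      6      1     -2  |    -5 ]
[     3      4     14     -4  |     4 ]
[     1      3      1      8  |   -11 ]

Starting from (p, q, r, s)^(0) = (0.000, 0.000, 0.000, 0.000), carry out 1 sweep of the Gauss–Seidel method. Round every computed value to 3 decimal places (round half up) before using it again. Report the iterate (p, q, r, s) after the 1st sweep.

Iteration 1:
  p = (2 - (1)·0.000 - (-4)·0.000 - (2)·0.000) / (8) = 0.250
  q = (-5 - (2)·0.250 - (1)·0.000 - (-2)·0.000) / (6) = -0.917
  r = (4 - (3)·0.250 - (4)·-0.917 - (-4)·0.000) / (14) = 0.494
  s = (-11 - (1)·0.250 - (3)·-0.917 - (1)·0.494) / (8) = -1.124

(0.250, -0.917, 0.494, -1.124)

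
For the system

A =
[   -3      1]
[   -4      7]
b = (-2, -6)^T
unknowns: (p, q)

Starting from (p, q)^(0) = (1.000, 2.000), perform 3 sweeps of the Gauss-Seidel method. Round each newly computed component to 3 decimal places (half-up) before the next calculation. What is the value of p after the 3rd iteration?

Iteration 1:
  p = (-2 - (1)·2.000) / (-3) = 1.333
  q = (-6 - (-4)·1.333) / (7) = -0.095
Iteration 2:
  p = (-2 - (1)·-0.095) / (-3) = 0.635
  q = (-6 - (-4)·0.635) / (7) = -0.494
Iteration 3:
  p = (-2 - (1)·-0.494) / (-3) = 0.502
  q = (-6 - (-4)·0.502) / (7) = -0.570

0.502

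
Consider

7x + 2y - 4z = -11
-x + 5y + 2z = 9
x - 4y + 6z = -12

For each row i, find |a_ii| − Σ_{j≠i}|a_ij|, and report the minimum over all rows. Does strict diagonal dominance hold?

row 1: |7| − (2+4) = 1
row 2: |5| − (1+2) = 2
row 3: |6| − (1+4) = 1
minimum over rows = 1 → strictly diagonally dominant (convergence guaranteed)

1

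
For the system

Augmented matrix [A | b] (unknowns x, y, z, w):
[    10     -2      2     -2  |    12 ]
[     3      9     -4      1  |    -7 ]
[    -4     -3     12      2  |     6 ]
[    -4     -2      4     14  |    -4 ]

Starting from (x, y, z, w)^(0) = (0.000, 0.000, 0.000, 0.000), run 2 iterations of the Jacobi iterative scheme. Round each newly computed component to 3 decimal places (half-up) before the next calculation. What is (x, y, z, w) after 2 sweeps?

Iteration 1:
  x = (12 - (-2)·0.000 - (2)·0.000 - (-2)·0.000) / (10) = 1.200
  y = (-7 - (3)·0.000 - (-4)·0.000 - (1)·0.000) / (9) = -0.778
  z = (6 - (-4)·0.000 - (-3)·0.000 - (2)·0.000) / (12) = 0.500
  w = (-4 - (-4)·0.000 - (-2)·0.000 - (4)·0.000) / (14) = -0.286
Iteration 2:
  x = (12 - (-2)·-0.778 - (2)·0.500 - (-2)·-0.286) / (10) = 0.887
  y = (-7 - (3)·1.200 - (-4)·0.500 - (1)·-0.286) / (9) = -0.924
  z = (6 - (-4)·1.200 - (-3)·-0.778 - (2)·-0.286) / (12) = 0.753
  w = (-4 - (-4)·1.200 - (-2)·-0.778 - (4)·0.500) / (14) = -0.197

(0.887, -0.924, 0.753, -0.197)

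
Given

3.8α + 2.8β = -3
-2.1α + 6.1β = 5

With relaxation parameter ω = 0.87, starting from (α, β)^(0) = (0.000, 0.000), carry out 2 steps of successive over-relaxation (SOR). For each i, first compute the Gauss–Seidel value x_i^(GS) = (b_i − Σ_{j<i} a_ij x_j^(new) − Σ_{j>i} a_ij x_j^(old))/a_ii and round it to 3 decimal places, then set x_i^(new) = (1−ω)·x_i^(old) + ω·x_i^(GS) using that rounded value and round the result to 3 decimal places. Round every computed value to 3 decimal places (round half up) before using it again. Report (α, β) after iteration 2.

Iteration 1:
  α: GS value = (-3 - (2.8)·0.000) / (3.8) = -0.789;  α ← (1−ω)·0.000 + ω·-0.789 = -0.686
  β: GS value = (5 - (-2.1)·-0.686) / (6.1) = 0.584;  β ← (1−ω)·0.000 + ω·0.584 = 0.508
Iteration 2:
  α: GS value = (-3 - (2.8)·0.508) / (3.8) = -1.164;  α ← (1−ω)·-0.686 + ω·-1.164 = -1.102
  β: GS value = (5 - (-2.1)·-1.102) / (6.1) = 0.440;  β ← (1−ω)·0.508 + ω·0.440 = 0.449

(-1.102, 0.449)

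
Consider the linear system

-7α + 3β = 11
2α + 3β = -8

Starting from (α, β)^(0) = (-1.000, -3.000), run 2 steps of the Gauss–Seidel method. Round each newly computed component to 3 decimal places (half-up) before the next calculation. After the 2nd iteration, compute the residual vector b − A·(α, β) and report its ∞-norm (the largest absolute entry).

1.917

Iteration 1:
  α = (11 - (3)·-3.000) / (-7) = -2.857
  β = (-8 - (2)·-2.857) / (3) = -0.762
Iteration 2:
  α = (11 - (3)·-0.762) / (-7) = -1.898
  β = (-8 - (2)·-1.898) / (3) = -1.401
Residual b − A·x = (1.917, -0.001); ∞-norm = 1.917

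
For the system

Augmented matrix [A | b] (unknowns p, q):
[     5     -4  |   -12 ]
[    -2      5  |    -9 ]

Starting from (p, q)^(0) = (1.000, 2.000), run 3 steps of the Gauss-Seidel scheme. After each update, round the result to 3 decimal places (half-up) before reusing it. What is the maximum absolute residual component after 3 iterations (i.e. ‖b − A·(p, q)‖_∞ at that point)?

1.690

Iteration 1:
  p = (-12 - (-4)·2.000) / (5) = -0.800
  q = (-9 - (-2)·-0.800) / (5) = -2.120
Iteration 2:
  p = (-12 - (-4)·-2.120) / (5) = -4.096
  q = (-9 - (-2)·-4.096) / (5) = -3.438
Iteration 3:
  p = (-12 - (-4)·-3.438) / (5) = -5.150
  q = (-9 - (-2)·-5.150) / (5) = -3.860
Residual b − A·x = (-1.690, 0.000); ∞-norm = 1.690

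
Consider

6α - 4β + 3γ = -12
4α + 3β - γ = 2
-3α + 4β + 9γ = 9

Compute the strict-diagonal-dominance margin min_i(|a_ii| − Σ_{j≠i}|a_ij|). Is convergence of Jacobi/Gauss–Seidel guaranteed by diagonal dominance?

-2

row 1: |6| − (4+3) = -1
row 2: |3| − (4+1) = -2
row 3: |9| − (3+4) = 2
minimum over rows = -2 → not strictly diagonally dominant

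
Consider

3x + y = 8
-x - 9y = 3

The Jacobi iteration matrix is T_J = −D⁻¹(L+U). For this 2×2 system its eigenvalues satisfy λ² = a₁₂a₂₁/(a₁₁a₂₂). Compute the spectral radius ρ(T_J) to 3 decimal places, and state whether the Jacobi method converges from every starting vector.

0.192

a₁₂a₂₁/(a₁₁a₂₂) = (1)·(-1) / ((3)·(-9)) = 0.037037
ρ = √|0.037037| = √0.037037 = 0.192
ρ < 1, so Jacobi converges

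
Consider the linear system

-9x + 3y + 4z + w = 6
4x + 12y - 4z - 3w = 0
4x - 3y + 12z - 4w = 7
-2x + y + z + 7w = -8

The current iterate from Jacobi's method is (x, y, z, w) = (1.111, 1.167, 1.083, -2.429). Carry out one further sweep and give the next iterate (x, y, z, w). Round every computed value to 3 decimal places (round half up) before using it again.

One sweep:
  x = (6 - (3)·1.167 - (4)·1.083 - (1)·-2.429) / (-9) = -0.066
  y = (0 - (4)·1.111 - (-4)·1.083 - (-3)·-2.429) / (12) = -0.617
  z = (7 - (4)·1.111 - (-3)·1.167 - (-4)·-2.429) / (12) = -0.305
  w = (-8 - (-2)·1.111 - (1)·1.167 - (1)·1.083) / (7) = -1.147

(-0.066, -0.617, -0.305, -1.147)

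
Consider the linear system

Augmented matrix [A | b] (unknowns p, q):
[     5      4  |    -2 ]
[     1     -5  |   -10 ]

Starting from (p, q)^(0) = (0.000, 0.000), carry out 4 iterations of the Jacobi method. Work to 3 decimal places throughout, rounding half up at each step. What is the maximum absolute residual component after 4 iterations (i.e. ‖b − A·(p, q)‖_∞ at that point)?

0.255

Iteration 1:
  p = (-2 - (4)·0.000) / (5) = -0.400
  q = (-10 - (1)·0.000) / (-5) = 2.000
Iteration 2:
  p = (-2 - (4)·2.000) / (5) = -2.000
  q = (-10 - (1)·-0.400) / (-5) = 1.920
Iteration 3:
  p = (-2 - (4)·1.920) / (5) = -1.936
  q = (-10 - (1)·-2.000) / (-5) = 1.600
Iteration 4:
  p = (-2 - (4)·1.600) / (5) = -1.680
  q = (-10 - (1)·-1.936) / (-5) = 1.613
Residual b − A·x = (-0.052, -0.255); ∞-norm = 0.255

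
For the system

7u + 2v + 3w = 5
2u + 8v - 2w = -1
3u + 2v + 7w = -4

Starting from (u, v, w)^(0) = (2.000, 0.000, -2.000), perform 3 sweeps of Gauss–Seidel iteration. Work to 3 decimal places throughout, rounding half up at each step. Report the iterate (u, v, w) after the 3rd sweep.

(1.336, -0.702, -0.943)

Iteration 1:
  u = (5 - (2)·0.000 - (3)·-2.000) / (7) = 1.571
  v = (-1 - (2)·1.571 - (-2)·-2.000) / (8) = -1.018
  w = (-4 - (3)·1.571 - (2)·-1.018) / (7) = -0.954
Iteration 2:
  u = (5 - (2)·-1.018 - (3)·-0.954) / (7) = 1.414
  v = (-1 - (2)·1.414 - (-2)·-0.954) / (8) = -0.717
  w = (-4 - (3)·1.414 - (2)·-0.717) / (7) = -0.973
Iteration 3:
  u = (5 - (2)·-0.717 - (3)·-0.973) / (7) = 1.336
  v = (-1 - (2)·1.336 - (-2)·-0.973) / (8) = -0.702
  w = (-4 - (3)·1.336 - (2)·-0.702) / (7) = -0.943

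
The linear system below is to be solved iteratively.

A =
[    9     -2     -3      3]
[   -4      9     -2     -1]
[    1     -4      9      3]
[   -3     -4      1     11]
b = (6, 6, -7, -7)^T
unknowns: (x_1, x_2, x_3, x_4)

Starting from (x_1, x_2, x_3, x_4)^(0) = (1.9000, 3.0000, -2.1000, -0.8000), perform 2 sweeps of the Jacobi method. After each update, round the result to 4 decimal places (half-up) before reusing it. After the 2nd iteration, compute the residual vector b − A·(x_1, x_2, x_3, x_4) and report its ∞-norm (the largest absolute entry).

5.4974

Iteration 1:
  x_1 = (6 - (-2)·3.0000 - (-3)·-2.1000 - (3)·-0.8000) / (9) = 0.9000
  x_2 = (6 - (-4)·1.9000 - (-2)·-2.1000 - (-1)·-0.8000) / (9) = 0.9556
  x_3 = (-7 - (1)·1.9000 - (-4)·3.0000 - (3)·-0.8000) / (9) = 0.6111
  x_4 = (-7 - (-3)·1.9000 - (-4)·3.0000 - (1)·-2.1000) / (11) = 1.1636
Iteration 2:
  x_1 = (6 - (-2)·0.9556 - (-3)·0.6111 - (3)·1.1636) / (9) = 0.6949
  x_2 = (6 - (-4)·0.9000 - (-2)·0.6111 - (-1)·1.1636) / (9) = 1.3318
  x_3 = (-7 - (1)·0.9000 - (-4)·0.9556 - (3)·1.1636) / (9) = -0.8409
  x_4 = (-7 - (-3)·0.9000 - (-4)·0.9556 - (1)·0.6111) / (11) = -0.0990
Residual b − A·x = (0.1838, -4.9874, 5.4974, 2.3418); ∞-norm = 5.4974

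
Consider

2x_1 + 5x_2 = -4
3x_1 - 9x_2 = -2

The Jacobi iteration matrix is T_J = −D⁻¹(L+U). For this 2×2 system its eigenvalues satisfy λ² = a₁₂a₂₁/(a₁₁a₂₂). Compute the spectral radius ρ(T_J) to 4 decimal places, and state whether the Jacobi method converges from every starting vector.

a₁₂a₂₁/(a₁₁a₂₂) = (5)·(3) / ((2)·(-9)) = -0.833333
ρ = √|-0.833333| = √0.833333 = 0.9129
ρ < 1, so Jacobi converges

0.9129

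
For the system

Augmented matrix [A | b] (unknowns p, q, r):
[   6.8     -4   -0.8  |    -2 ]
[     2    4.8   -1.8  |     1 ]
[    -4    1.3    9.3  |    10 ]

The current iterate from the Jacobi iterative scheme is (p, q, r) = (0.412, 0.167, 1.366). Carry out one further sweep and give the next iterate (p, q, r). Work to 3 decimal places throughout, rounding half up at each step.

One sweep:
  p = (-2 - (-4)·0.167 - (-0.8)·1.366) / (6.8) = -0.035
  q = (1 - (2)·0.412 - (-1.8)·1.366) / (4.8) = 0.549
  r = (10 - (-4)·0.412 - (1.3)·0.167) / (9.3) = 1.229

(-0.035, 0.549, 1.229)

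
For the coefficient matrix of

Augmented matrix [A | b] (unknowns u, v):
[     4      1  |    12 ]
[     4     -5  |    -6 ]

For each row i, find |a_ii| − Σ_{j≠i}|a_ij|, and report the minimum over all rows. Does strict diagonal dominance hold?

row 1: |4| − (1) = 3
row 2: |-5| − (4) = 1
minimum over rows = 1 → strictly diagonally dominant (convergence guaranteed)

1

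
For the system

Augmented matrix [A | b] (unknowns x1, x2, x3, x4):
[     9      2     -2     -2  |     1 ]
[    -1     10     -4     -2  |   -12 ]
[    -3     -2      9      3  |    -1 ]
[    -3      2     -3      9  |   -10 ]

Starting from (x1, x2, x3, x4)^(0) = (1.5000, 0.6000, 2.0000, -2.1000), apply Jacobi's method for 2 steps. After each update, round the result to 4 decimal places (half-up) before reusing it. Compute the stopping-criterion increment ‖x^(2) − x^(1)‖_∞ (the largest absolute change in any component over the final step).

Iteration 1:
  x1 = (1 - (2)·0.6000 - (-2)·2.0000 - (-2)·-2.1000) / (9) = -0.0444
  x2 = (-12 - (-1)·1.5000 - (-4)·2.0000 - (-2)·-2.1000) / (10) = -0.6700
  x3 = (-1 - (-3)·1.5000 - (-2)·0.6000 - (3)·-2.1000) / (9) = 1.2222
  x4 = (-10 - (-3)·1.5000 - (2)·0.6000 - (-3)·2.0000) / (9) = -0.0778
Iteration 2:
  x1 = (1 - (2)·-0.6700 - (-2)·1.2222 - (-2)·-0.0778) / (9) = 0.5143
  x2 = (-12 - (-1)·-0.0444 - (-4)·1.2222 - (-2)·-0.0778) / (10) = -0.7311
  x3 = (-1 - (-3)·-0.0444 - (-2)·-0.6700 - (3)·-0.0778) / (9) = -0.2489
  x4 = (-10 - (-3)·-0.0444 - (2)·-0.6700 - (-3)·1.2222) / (9) = -0.5696
Change: (0.5587, -0.0611, -1.4711, -0.4918) → max |·| = 1.4711

1.4711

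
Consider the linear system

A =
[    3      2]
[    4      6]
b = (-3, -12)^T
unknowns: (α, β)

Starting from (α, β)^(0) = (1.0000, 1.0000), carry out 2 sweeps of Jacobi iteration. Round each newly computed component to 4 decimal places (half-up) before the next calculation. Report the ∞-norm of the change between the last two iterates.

2.4445

Iteration 1:
  α = (-3 - (2)·1.0000) / (3) = -1.6667
  β = (-12 - (4)·1.0000) / (6) = -2.6667
Iteration 2:
  α = (-3 - (2)·-2.6667) / (3) = 0.7778
  β = (-12 - (4)·-1.6667) / (6) = -0.8889
Change: (2.4445, 1.7778) → max |·| = 2.4445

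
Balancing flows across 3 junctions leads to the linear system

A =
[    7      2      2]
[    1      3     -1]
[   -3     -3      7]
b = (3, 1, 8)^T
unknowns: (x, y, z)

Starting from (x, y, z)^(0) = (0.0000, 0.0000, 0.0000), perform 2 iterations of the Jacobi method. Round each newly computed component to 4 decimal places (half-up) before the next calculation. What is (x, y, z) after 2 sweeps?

Iteration 1:
  x = (3 - (2)·0.0000 - (2)·0.0000) / (7) = 0.4286
  y = (1 - (1)·0.0000 - (-1)·0.0000) / (3) = 0.3333
  z = (8 - (-3)·0.0000 - (-3)·0.0000) / (7) = 1.1429
Iteration 2:
  x = (3 - (2)·0.3333 - (2)·1.1429) / (7) = 0.0068
  y = (1 - (1)·0.4286 - (-1)·1.1429) / (3) = 0.5714
  z = (8 - (-3)·0.4286 - (-3)·0.3333) / (7) = 1.4694

(0.0068, 0.5714, 1.4694)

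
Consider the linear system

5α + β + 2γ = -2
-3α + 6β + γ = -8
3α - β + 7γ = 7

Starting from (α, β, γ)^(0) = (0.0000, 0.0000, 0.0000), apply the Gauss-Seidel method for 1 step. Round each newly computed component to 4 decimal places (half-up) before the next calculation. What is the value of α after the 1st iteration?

-0.4000

Iteration 1:
  α = (-2 - (1)·0.0000 - (2)·0.0000) / (5) = -0.4000
  β = (-8 - (-3)·-0.4000 - (1)·0.0000) / (6) = -1.5333
  γ = (7 - (3)·-0.4000 - (-1)·-1.5333) / (7) = 0.9524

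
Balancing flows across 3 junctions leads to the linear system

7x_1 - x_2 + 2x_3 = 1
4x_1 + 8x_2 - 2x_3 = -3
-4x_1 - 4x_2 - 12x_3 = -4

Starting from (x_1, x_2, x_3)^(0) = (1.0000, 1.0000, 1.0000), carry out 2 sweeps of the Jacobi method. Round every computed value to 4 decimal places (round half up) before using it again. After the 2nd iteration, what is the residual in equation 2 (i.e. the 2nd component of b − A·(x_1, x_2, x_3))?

Iteration 1:
  x_1 = (1 - (-1)·1.0000 - (2)·1.0000) / (7) = 0.0000
  x_2 = (-3 - (4)·1.0000 - (-2)·1.0000) / (8) = -0.6250
  x_3 = (-4 - (-4)·1.0000 - (-4)·1.0000) / (-12) = -0.3333
Iteration 2:
  x_1 = (1 - (-1)·-0.6250 - (2)·-0.3333) / (7) = 0.1488
  x_2 = (-3 - (4)·0.0000 - (-2)·-0.3333) / (8) = -0.4583
  x_3 = (-4 - (-4)·0.0000 - (-4)·-0.6250) / (-12) = 0.5417
Residual b − A·x = (-1.5833, 1.1546, 1.2624)

1.1546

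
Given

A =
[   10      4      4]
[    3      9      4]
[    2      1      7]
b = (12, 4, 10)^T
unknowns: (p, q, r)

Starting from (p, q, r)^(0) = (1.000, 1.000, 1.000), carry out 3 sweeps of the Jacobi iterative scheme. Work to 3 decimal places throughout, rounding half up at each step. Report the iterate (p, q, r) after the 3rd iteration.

(0.708, -0.472, 1.181)

Iteration 1:
  p = (12 - (4)·1.000 - (4)·1.000) / (10) = 0.400
  q = (4 - (3)·1.000 - (4)·1.000) / (9) = -0.333
  r = (10 - (2)·1.000 - (1)·1.000) / (7) = 1.000
Iteration 2:
  p = (12 - (4)·-0.333 - (4)·1.000) / (10) = 0.933
  q = (4 - (3)·0.400 - (4)·1.000) / (9) = -0.133
  r = (10 - (2)·0.400 - (1)·-0.333) / (7) = 1.362
Iteration 3:
  p = (12 - (4)·-0.133 - (4)·1.362) / (10) = 0.708
  q = (4 - (3)·0.933 - (4)·1.362) / (9) = -0.472
  r = (10 - (2)·0.933 - (1)·-0.133) / (7) = 1.181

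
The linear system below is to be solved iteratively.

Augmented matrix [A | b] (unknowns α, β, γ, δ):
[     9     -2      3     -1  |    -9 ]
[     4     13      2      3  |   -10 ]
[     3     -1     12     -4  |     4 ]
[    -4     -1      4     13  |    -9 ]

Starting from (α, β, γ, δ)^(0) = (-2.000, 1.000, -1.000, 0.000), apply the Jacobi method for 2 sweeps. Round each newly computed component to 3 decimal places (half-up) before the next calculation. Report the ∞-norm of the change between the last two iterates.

Iteration 1:
  α = (-9 - (-2)·1.000 - (3)·-1.000 - (-1)·0.000) / (9) = -0.444
  β = (-10 - (4)·-2.000 - (2)·-1.000 - (3)·0.000) / (13) = 0.000
  γ = (4 - (3)·-2.000 - (-1)·1.000 - (-4)·0.000) / (12) = 0.917
  δ = (-9 - (-4)·-2.000 - (-1)·1.000 - (4)·-1.000) / (13) = -0.923
Iteration 2:
  α = (-9 - (-2)·0.000 - (3)·0.917 - (-1)·-0.923) / (9) = -1.408
  β = (-10 - (4)·-0.444 - (2)·0.917 - (3)·-0.923) / (13) = -0.561
  γ = (4 - (3)·-0.444 - (-1)·0.000 - (-4)·-0.923) / (12) = 0.137
  δ = (-9 - (-4)·-0.444 - (-1)·0.000 - (4)·0.917) / (13) = -1.111
Change: (-0.964, -0.561, -0.780, -0.188) → max |·| = 0.964

0.964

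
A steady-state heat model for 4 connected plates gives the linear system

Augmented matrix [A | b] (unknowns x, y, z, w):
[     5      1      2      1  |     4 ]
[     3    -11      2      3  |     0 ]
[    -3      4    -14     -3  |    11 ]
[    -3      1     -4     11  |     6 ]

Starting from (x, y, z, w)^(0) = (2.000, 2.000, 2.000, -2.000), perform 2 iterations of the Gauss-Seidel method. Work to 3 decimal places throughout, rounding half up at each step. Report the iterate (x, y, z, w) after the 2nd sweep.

(0.917, 0.288, -0.988, 0.410)

Iteration 1:
  x = (4 - (1)·2.000 - (2)·2.000 - (1)·-2.000) / (5) = 0.000
  y = (0 - (3)·0.000 - (2)·2.000 - (3)·-2.000) / (-11) = -0.182
  z = (11 - (-3)·0.000 - (4)·-0.182 - (-3)·-2.000) / (-14) = -0.409
  w = (6 - (-3)·0.000 - (1)·-0.182 - (-4)·-0.409) / (11) = 0.413
Iteration 2:
  x = (4 - (1)·-0.182 - (2)·-0.409 - (1)·0.413) / (5) = 0.917
  y = (0 - (3)·0.917 - (2)·-0.409 - (3)·0.413) / (-11) = 0.288
  z = (11 - (-3)·0.917 - (4)·0.288 - (-3)·0.413) / (-14) = -0.988
  w = (6 - (-3)·0.917 - (1)·0.288 - (-4)·-0.988) / (11) = 0.410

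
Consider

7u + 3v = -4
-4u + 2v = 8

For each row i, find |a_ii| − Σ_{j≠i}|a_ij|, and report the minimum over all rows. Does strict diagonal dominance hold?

row 1: |7| − (3) = 4
row 2: |2| − (4) = -2
minimum over rows = -2 → not strictly diagonally dominant

-2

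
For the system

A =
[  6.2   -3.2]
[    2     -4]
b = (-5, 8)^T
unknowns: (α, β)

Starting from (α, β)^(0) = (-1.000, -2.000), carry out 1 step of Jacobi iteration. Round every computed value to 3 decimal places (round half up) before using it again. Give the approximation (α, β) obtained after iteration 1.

(-1.839, -2.500)

Iteration 1:
  α = (-5 - (-3.2)·-2.000) / (6.2) = -1.839
  β = (8 - (2)·-1.000) / (-4) = -2.500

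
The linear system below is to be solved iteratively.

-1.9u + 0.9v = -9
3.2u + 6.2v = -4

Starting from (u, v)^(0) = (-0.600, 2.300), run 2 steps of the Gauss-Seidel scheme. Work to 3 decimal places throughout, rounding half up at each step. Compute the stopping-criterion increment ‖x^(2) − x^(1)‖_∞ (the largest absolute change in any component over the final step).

2.819

Iteration 1:
  u = (-9 - (0.9)·2.300) / (-1.9) = 5.826
  v = (-4 - (3.2)·5.826) / (6.2) = -3.652
Iteration 2:
  u = (-9 - (0.9)·-3.652) / (-1.9) = 3.007
  v = (-4 - (3.2)·3.007) / (6.2) = -2.197
Change: (-2.819, 1.455) → max |·| = 2.819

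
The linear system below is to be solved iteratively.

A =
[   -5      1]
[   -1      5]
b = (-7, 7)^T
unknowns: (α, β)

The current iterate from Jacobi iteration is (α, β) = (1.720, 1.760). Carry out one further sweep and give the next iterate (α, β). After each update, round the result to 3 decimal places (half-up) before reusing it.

(1.752, 1.744)

One sweep:
  α = (-7 - (1)·1.760) / (-5) = 1.752
  β = (7 - (-1)·1.720) / (5) = 1.744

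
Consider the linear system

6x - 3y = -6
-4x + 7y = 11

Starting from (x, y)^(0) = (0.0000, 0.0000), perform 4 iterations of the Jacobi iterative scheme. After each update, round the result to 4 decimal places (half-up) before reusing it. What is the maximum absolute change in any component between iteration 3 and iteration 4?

0.2245

Iteration 1:
  x = (-6 - (-3)·0.0000) / (6) = -1.0000
  y = (11 - (-4)·0.0000) / (7) = 1.5714
Iteration 2:
  x = (-6 - (-3)·1.5714) / (6) = -0.2143
  y = (11 - (-4)·-1.0000) / (7) = 1.0000
Iteration 3:
  x = (-6 - (-3)·1.0000) / (6) = -0.5000
  y = (11 - (-4)·-0.2143) / (7) = 1.4490
Iteration 4:
  x = (-6 - (-3)·1.4490) / (6) = -0.2755
  y = (11 - (-4)·-0.5000) / (7) = 1.2857
Change: (0.2245, -0.1633) → max |·| = 0.2245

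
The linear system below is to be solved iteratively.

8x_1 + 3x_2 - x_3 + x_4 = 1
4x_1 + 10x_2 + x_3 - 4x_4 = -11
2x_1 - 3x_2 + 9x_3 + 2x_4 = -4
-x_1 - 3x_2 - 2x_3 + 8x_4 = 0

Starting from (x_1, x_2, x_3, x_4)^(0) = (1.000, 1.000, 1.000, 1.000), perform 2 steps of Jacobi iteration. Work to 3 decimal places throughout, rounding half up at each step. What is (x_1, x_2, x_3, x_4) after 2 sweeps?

(0.412, -0.644, -0.956, -0.620)

Iteration 1:
  x_1 = (1 - (3)·1.000 - (-1)·1.000 - (1)·1.000) / (8) = -0.250
  x_2 = (-11 - (4)·1.000 - (1)·1.000 - (-4)·1.000) / (10) = -1.200
  x_3 = (-4 - (2)·1.000 - (-3)·1.000 - (2)·1.000) / (9) = -0.556
  x_4 = (0 - (-1)·1.000 - (-3)·1.000 - (-2)·1.000) / (8) = 0.750
Iteration 2:
  x_1 = (1 - (3)·-1.200 - (-1)·-0.556 - (1)·0.750) / (8) = 0.412
  x_2 = (-11 - (4)·-0.250 - (1)·-0.556 - (-4)·0.750) / (10) = -0.644
  x_3 = (-4 - (2)·-0.250 - (-3)·-1.200 - (2)·0.750) / (9) = -0.956
  x_4 = (0 - (-1)·-0.250 - (-3)·-1.200 - (-2)·-0.556) / (8) = -0.620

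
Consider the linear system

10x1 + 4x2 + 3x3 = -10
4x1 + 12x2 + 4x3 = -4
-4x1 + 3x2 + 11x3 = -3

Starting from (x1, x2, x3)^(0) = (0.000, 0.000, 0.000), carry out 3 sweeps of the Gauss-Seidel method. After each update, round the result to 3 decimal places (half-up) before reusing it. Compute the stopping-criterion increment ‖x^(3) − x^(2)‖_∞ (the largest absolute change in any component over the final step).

0.068

Iteration 1:
  x1 = (-10 - (4)·0.000 - (3)·0.000) / (10) = -1.000
  x2 = (-4 - (4)·-1.000 - (4)·0.000) / (12) = 0.000
  x3 = (-3 - (-4)·-1.000 - (3)·0.000) / (11) = -0.636
Iteration 2:
  x1 = (-10 - (4)·0.000 - (3)·-0.636) / (10) = -0.809
  x2 = (-4 - (4)·-0.809 - (4)·-0.636) / (12) = 0.148
  x3 = (-3 - (-4)·-0.809 - (3)·0.148) / (11) = -0.607
Iteration 3:
  x1 = (-10 - (4)·0.148 - (3)·-0.607) / (10) = -0.877
  x2 = (-4 - (4)·-0.877 - (4)·-0.607) / (12) = 0.161
  x3 = (-3 - (-4)·-0.877 - (3)·0.161) / (11) = -0.636
Change: (-0.068, 0.013, -0.029) → max |·| = 0.068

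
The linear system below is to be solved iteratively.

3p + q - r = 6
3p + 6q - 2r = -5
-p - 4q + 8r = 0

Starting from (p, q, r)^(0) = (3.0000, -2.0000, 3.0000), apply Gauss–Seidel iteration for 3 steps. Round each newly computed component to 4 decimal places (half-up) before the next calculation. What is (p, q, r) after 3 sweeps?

Iteration 1:
  p = (6 - (1)·-2.0000 - (-1)·3.0000) / (3) = 3.6667
  q = (-5 - (3)·3.6667 - (-2)·3.0000) / (6) = -1.6667
  r = (0 - (-1)·3.6667 - (-4)·-1.6667) / (8) = -0.3750
Iteration 2:
  p = (6 - (1)·-1.6667 - (-1)·-0.3750) / (3) = 2.4306
  q = (-5 - (3)·2.4306 - (-2)·-0.3750) / (6) = -2.1736
  r = (0 - (-1)·2.4306 - (-4)·-2.1736) / (8) = -0.7830
Iteration 3:
  p = (6 - (1)·-2.1736 - (-1)·-0.7830) / (3) = 2.4635
  q = (-5 - (3)·2.4635 - (-2)·-0.7830) / (6) = -2.3261
  r = (0 - (-1)·2.4635 - (-4)·-2.3261) / (8) = -0.8551

(2.4635, -2.3261, -0.8551)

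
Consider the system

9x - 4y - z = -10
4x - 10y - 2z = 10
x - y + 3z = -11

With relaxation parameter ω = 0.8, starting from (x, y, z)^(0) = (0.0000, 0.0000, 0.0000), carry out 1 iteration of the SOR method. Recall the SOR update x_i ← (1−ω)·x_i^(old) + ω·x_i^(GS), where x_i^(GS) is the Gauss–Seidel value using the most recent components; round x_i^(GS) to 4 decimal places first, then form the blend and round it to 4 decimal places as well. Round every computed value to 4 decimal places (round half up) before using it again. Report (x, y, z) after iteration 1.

(-0.8889, -1.0845, -2.9855)

Iteration 1:
  x: GS value = (-10 - (-4)·0.0000 - (-1)·0.0000) / (9) = -1.1111;  x ← (1−ω)·0.0000 + ω·-1.1111 = -0.8889
  y: GS value = (10 - (4)·-0.8889 - (-2)·0.0000) / (-10) = -1.3556;  y ← (1−ω)·0.0000 + ω·-1.3556 = -1.0845
  z: GS value = (-11 - (1)·-0.8889 - (-1)·-1.0845) / (3) = -3.7319;  z ← (1−ω)·0.0000 + ω·-3.7319 = -2.9855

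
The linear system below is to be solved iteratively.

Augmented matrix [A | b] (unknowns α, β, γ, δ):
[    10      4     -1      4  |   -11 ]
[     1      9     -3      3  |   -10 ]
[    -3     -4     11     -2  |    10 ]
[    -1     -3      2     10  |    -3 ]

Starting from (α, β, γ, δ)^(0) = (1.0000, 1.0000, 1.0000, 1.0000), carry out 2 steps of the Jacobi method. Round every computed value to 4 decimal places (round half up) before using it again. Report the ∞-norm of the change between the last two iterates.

Iteration 1:
  α = (-11 - (4)·1.0000 - (-1)·1.0000 - (4)·1.0000) / (10) = -1.8000
  β = (-10 - (1)·1.0000 - (-3)·1.0000 - (3)·1.0000) / (9) = -1.2222
  γ = (10 - (-3)·1.0000 - (-4)·1.0000 - (-2)·1.0000) / (11) = 1.7273
  δ = (-3 - (-1)·1.0000 - (-3)·1.0000 - (2)·1.0000) / (10) = -0.1000
Iteration 2:
  α = (-11 - (4)·-1.2222 - (-1)·1.7273 - (4)·-0.1000) / (10) = -0.3984
  β = (-10 - (1)·-1.8000 - (-3)·1.7273 - (3)·-0.1000) / (9) = -0.3020
  γ = (10 - (-3)·-1.8000 - (-4)·-1.2222 - (-2)·-0.1000) / (11) = -0.0444
  δ = (-3 - (-1)·-1.8000 - (-3)·-1.2222 - (2)·1.7273) / (10) = -1.1921
Change: (1.4016, 0.9202, -1.7717, -1.0921) → max |·| = 1.7717

1.7717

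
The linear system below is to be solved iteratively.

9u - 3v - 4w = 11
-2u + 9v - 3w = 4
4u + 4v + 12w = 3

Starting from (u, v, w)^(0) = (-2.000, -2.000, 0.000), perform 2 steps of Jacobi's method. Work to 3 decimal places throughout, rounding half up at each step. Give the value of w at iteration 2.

0.065

Iteration 1:
  u = (11 - (-3)·-2.000 - (-4)·0.000) / (9) = 0.556
  v = (4 - (-2)·-2.000 - (-3)·0.000) / (9) = 0.000
  w = (3 - (4)·-2.000 - (4)·-2.000) / (12) = 1.583
Iteration 2:
  u = (11 - (-3)·0.000 - (-4)·1.583) / (9) = 1.926
  v = (4 - (-2)·0.556 - (-3)·1.583) / (9) = 1.096
  w = (3 - (4)·0.556 - (4)·0.000) / (12) = 0.065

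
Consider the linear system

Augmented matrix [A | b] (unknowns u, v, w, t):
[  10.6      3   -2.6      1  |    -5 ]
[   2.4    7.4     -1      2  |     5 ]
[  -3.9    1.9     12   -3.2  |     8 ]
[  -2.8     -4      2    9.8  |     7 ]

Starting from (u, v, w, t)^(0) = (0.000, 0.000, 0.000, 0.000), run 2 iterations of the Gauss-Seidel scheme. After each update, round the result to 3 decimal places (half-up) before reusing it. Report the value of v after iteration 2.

0.725

Iteration 1:
  u = (-5 - (3)·0.000 - (-2.6)·0.000 - (1)·0.000) / (10.6) = -0.472
  v = (5 - (2.4)·-0.472 - (-1)·0.000 - (2)·0.000) / (7.4) = 0.829
  w = (8 - (-3.9)·-0.472 - (1.9)·0.829 - (-3.2)·0.000) / (12) = 0.382
  t = (7 - (-2.8)·-0.472 - (-4)·0.829 - (2)·0.382) / (9.8) = 0.840
Iteration 2:
  u = (-5 - (3)·0.829 - (-2.6)·0.382 - (1)·0.840) / (10.6) = -0.692
  v = (5 - (2.4)·-0.692 - (-1)·0.382 - (2)·0.840) / (7.4) = 0.725
  w = (8 - (-3.9)·-0.692 - (1.9)·0.725 - (-3.2)·0.840) / (12) = 0.551
  t = (7 - (-2.8)·-0.692 - (-4)·0.725 - (2)·0.551) / (9.8) = 0.700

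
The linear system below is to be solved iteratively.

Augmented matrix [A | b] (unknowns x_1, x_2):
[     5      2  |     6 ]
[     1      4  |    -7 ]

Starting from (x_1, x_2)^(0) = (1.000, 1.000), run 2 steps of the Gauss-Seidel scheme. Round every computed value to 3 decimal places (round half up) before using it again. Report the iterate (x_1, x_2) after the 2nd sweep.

Iteration 1:
  x_1 = (6 - (2)·1.000) / (5) = 0.800
  x_2 = (-7 - (1)·0.800) / (4) = -1.950
Iteration 2:
  x_1 = (6 - (2)·-1.950) / (5) = 1.980
  x_2 = (-7 - (1)·1.980) / (4) = -2.245

(1.980, -2.245)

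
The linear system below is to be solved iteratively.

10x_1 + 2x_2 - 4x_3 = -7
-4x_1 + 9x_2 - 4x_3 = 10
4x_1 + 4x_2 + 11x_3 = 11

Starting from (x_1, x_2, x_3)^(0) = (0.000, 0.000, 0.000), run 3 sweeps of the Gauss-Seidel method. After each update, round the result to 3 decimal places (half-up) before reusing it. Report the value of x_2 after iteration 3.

Iteration 1:
  x_1 = (-7 - (2)·0.000 - (-4)·0.000) / (10) = -0.700
  x_2 = (10 - (-4)·-0.700 - (-4)·0.000) / (9) = 0.800
  x_3 = (11 - (4)·-0.700 - (4)·0.800) / (11) = 0.964
Iteration 2:
  x_1 = (-7 - (2)·0.800 - (-4)·0.964) / (10) = -0.474
  x_2 = (10 - (-4)·-0.474 - (-4)·0.964) / (9) = 1.329
  x_3 = (11 - (4)·-0.474 - (4)·1.329) / (11) = 0.689
Iteration 3:
  x_1 = (-7 - (2)·1.329 - (-4)·0.689) / (10) = -0.690
  x_2 = (10 - (-4)·-0.690 - (-4)·0.689) / (9) = 1.111
  x_3 = (11 - (4)·-0.690 - (4)·1.111) / (11) = 0.847

1.111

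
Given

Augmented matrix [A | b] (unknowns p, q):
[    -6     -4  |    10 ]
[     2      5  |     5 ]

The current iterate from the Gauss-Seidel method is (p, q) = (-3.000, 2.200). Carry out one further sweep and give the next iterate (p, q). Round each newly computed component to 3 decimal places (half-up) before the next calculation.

One sweep:
  p = (10 - (-4)·2.200) / (-6) = -3.133
  q = (5 - (2)·-3.133) / (5) = 2.253

(-3.133, 2.253)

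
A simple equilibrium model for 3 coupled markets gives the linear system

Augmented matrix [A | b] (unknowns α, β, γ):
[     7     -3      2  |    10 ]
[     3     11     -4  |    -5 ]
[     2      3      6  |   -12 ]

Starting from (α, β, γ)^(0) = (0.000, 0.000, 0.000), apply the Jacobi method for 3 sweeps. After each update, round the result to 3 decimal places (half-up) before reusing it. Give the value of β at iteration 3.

Iteration 1:
  α = (10 - (-3)·0.000 - (2)·0.000) / (7) = 1.429
  β = (-5 - (3)·0.000 - (-4)·0.000) / (11) = -0.455
  γ = (-12 - (2)·0.000 - (3)·0.000) / (6) = -2.000
Iteration 2:
  α = (10 - (-3)·-0.455 - (2)·-2.000) / (7) = 1.805
  β = (-5 - (3)·1.429 - (-4)·-2.000) / (11) = -1.572
  γ = (-12 - (2)·1.429 - (3)·-0.455) / (6) = -2.249
Iteration 3:
  α = (10 - (-3)·-1.572 - (2)·-2.249) / (7) = 1.397
  β = (-5 - (3)·1.805 - (-4)·-2.249) / (11) = -1.765
  γ = (-12 - (2)·1.805 - (3)·-1.572) / (6) = -1.816

-1.765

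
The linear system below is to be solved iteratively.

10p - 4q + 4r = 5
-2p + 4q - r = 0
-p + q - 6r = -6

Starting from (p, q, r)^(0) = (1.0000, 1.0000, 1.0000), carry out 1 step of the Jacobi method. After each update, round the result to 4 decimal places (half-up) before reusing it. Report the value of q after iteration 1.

0.7500

Iteration 1:
  p = (5 - (-4)·1.0000 - (4)·1.0000) / (10) = 0.5000
  q = (0 - (-2)·1.0000 - (-1)·1.0000) / (4) = 0.7500
  r = (-6 - (-1)·1.0000 - (1)·1.0000) / (-6) = 1.0000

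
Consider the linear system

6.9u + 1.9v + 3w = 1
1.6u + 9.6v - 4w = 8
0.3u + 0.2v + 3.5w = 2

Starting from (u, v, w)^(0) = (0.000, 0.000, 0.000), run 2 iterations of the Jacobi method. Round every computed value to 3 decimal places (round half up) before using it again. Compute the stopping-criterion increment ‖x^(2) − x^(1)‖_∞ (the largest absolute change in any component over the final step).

0.478

Iteration 1:
  u = (1 - (1.9)·0.000 - (3)·0.000) / (6.9) = 0.145
  v = (8 - (1.6)·0.000 - (-4)·0.000) / (9.6) = 0.833
  w = (2 - (0.3)·0.000 - (0.2)·0.000) / (3.5) = 0.571
Iteration 2:
  u = (1 - (1.9)·0.833 - (3)·0.571) / (6.9) = -0.333
  v = (8 - (1.6)·0.145 - (-4)·0.571) / (9.6) = 1.047
  w = (2 - (0.3)·0.145 - (0.2)·0.833) / (3.5) = 0.511
Change: (-0.478, 0.214, -0.060) → max |·| = 0.478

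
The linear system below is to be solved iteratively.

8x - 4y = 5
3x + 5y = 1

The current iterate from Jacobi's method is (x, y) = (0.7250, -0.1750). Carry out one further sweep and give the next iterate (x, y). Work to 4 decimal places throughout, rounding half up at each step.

One sweep:
  x = (5 - (-4)·-0.1750) / (8) = 0.5375
  y = (1 - (3)·0.7250) / (5) = -0.2350

(0.5375, -0.2350)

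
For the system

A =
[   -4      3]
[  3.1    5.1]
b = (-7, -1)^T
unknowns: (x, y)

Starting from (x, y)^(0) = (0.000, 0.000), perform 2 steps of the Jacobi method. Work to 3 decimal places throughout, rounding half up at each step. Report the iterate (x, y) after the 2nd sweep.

(1.603, -1.260)

Iteration 1:
  x = (-7 - (3)·0.000) / (-4) = 1.750
  y = (-1 - (3.1)·0.000) / (5.1) = -0.196
Iteration 2:
  x = (-7 - (3)·-0.196) / (-4) = 1.603
  y = (-1 - (3.1)·1.750) / (5.1) = -1.260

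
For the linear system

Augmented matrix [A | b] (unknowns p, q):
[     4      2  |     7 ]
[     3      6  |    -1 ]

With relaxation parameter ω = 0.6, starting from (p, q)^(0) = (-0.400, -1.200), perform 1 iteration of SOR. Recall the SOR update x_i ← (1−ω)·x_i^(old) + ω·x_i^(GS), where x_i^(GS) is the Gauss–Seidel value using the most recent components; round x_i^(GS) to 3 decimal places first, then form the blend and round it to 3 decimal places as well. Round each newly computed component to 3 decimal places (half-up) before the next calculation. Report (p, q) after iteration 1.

(1.250, -0.955)

Iteration 1:
  p: GS value = (7 - (2)·-1.200) / (4) = 2.350;  p ← (1−ω)·-0.400 + ω·2.350 = 1.250
  q: GS value = (-1 - (3)·1.250) / (6) = -0.792;  q ← (1−ω)·-1.200 + ω·-0.792 = -0.955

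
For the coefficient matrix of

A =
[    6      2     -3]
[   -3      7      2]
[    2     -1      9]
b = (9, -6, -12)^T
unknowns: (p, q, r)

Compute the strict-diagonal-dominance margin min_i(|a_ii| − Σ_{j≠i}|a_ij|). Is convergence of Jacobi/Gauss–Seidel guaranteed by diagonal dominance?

1

row 1: |6| − (2+3) = 1
row 2: |7| − (3+2) = 2
row 3: |9| − (2+1) = 6
minimum over rows = 1 → strictly diagonally dominant (convergence guaranteed)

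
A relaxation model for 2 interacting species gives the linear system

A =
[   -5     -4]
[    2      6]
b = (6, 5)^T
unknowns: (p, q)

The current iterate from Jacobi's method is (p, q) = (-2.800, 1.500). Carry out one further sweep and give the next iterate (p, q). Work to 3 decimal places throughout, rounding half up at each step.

(-2.400, 1.767)

One sweep:
  p = (6 - (-4)·1.500) / (-5) = -2.400
  q = (5 - (2)·-2.800) / (6) = 1.767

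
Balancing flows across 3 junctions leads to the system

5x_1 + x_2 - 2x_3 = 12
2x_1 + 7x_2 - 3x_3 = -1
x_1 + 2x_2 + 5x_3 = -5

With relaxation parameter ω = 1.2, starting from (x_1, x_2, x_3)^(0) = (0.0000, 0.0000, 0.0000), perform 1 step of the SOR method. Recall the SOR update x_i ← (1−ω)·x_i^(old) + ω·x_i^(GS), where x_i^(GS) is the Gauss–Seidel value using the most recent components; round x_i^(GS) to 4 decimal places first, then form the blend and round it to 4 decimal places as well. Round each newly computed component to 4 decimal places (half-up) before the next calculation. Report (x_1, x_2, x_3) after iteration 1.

Iteration 1:
  x_1: GS value = (12 - (1)·0.0000 - (-2)·0.0000) / (5) = 2.4000;  x_1 ← (1−ω)·0.0000 + ω·2.4000 = 2.8800
  x_2: GS value = (-1 - (2)·2.8800 - (-3)·0.0000) / (7) = -0.9657;  x_2 ← (1−ω)·0.0000 + ω·-0.9657 = -1.1588
  x_3: GS value = (-5 - (1)·2.8800 - (2)·-1.1588) / (5) = -1.1125;  x_3 ← (1−ω)·0.0000 + ω·-1.1125 = -1.3350

(2.8800, -1.1588, -1.3350)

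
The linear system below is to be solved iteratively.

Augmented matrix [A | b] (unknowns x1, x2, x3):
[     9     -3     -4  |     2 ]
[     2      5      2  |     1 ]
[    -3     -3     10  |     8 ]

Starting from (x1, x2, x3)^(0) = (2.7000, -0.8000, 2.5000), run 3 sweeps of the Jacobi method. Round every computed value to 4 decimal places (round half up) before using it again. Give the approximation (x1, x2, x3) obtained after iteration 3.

Iteration 1:
  x1 = (2 - (-3)·-0.8000 - (-4)·2.5000) / (9) = 1.0667
  x2 = (1 - (2)·2.7000 - (2)·2.5000) / (5) = -1.8800
  x3 = (8 - (-3)·2.7000 - (-3)·-0.8000) / (10) = 1.3700
Iteration 2:
  x1 = (2 - (-3)·-1.8800 - (-4)·1.3700) / (9) = 0.2044
  x2 = (1 - (2)·1.0667 - (2)·1.3700) / (5) = -0.7747
  x3 = (8 - (-3)·1.0667 - (-3)·-1.8800) / (10) = 0.5560
Iteration 3:
  x1 = (2 - (-3)·-0.7747 - (-4)·0.5560) / (9) = 0.2111
  x2 = (1 - (2)·0.2044 - (2)·0.5560) / (5) = -0.1042
  x3 = (8 - (-3)·0.2044 - (-3)·-0.7747) / (10) = 0.6289

(0.2111, -0.1042, 0.6289)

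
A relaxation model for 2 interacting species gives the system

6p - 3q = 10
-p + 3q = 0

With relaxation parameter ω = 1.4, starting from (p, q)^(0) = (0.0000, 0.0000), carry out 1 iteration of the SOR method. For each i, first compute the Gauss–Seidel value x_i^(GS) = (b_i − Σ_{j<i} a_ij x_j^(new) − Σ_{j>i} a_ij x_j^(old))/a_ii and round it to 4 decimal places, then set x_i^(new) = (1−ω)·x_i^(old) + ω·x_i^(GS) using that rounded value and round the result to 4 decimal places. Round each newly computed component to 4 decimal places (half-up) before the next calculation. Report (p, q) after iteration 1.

(2.3334, 1.0889)

Iteration 1:
  p: GS value = (10 - (-3)·0.0000) / (6) = 1.6667;  p ← (1−ω)·0.0000 + ω·1.6667 = 2.3334
  q: GS value = (0 - (-1)·2.3334) / (3) = 0.7778;  q ← (1−ω)·0.0000 + ω·0.7778 = 1.0889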